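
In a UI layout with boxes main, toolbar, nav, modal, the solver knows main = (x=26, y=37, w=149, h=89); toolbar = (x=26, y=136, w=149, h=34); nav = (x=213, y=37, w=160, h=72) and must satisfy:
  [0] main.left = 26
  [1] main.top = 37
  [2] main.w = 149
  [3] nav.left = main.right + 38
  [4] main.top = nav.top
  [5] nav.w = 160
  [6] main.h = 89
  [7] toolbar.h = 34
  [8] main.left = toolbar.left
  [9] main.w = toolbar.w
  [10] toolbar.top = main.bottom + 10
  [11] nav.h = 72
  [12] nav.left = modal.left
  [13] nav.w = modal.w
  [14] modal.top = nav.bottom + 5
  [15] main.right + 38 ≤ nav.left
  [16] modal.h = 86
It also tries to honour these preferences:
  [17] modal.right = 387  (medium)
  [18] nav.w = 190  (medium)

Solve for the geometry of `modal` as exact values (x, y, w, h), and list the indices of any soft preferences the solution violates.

modal = (x=213, y=114, w=160, h=86)
violated soft preferences: 17, 18

1. modal.x = 213  [nav.left = modal.left]
2. modal.w = 160  [nav.w = modal.w]
3. modal.y = 114  [modal.top = nav.bottom + 5]
4. modal.h = 86  [modal.h = 86]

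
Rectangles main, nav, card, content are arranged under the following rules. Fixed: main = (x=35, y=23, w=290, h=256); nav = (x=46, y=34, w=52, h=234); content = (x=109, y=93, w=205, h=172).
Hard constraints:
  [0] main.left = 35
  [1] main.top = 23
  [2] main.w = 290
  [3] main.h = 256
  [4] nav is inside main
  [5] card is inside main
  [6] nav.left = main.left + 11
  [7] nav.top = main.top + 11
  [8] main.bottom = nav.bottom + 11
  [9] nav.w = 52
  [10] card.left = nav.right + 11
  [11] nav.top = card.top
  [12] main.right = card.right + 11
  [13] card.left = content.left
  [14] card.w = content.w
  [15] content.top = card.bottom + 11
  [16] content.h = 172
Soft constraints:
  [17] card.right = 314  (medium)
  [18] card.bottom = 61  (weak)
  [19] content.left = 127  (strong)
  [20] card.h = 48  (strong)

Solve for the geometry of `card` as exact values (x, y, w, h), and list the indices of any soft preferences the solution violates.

1. card.x = 109  [card.left = nav.right + 11]
2. card.y = 34  [nav.top = card.top]
3. card.w = 205  [main.right = card.right + 11]
4. card.h = 48  [content.top = card.bottom + 11]

card = (x=109, y=34, w=205, h=48)
violated soft preferences: 18, 19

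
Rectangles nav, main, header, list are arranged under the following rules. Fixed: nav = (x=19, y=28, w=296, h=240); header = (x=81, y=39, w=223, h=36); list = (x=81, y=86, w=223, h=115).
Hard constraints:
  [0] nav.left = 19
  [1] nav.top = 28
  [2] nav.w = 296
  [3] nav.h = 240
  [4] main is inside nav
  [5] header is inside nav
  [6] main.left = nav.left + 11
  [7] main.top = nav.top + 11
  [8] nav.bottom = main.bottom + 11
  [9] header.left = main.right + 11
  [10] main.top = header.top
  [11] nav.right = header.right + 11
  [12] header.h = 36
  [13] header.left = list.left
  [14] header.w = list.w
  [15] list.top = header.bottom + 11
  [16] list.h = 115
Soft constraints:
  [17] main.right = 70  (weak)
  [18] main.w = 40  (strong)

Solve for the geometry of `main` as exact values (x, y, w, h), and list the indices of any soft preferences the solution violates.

main = (x=30, y=39, w=40, h=218)
violated soft preferences: none

1. main.x = 30  [main.left = nav.left + 11]
2. main.y = 39  [main.top = nav.top + 11]
3. main.h = 218  [nav.bottom = main.bottom + 11]
4. main.w = 40  [header.left = main.right + 11]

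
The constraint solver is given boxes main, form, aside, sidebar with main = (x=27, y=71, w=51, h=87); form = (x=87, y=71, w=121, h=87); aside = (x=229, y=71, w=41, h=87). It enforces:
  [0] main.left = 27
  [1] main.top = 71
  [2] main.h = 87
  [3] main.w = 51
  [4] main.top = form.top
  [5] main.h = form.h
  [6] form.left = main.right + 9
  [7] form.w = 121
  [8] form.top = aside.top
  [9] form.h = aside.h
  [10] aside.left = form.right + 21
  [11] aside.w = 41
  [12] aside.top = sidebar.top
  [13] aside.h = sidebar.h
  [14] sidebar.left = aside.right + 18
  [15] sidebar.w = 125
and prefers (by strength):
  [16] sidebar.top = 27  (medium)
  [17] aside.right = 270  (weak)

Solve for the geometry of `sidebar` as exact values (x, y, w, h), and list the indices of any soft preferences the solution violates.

1. sidebar.y = 71  [aside.top = sidebar.top]
2. sidebar.h = 87  [aside.h = sidebar.h]
3. sidebar.x = 288  [sidebar.left = aside.right + 18]
4. sidebar.w = 125  [sidebar.w = 125]

sidebar = (x=288, y=71, w=125, h=87)
violated soft preferences: 16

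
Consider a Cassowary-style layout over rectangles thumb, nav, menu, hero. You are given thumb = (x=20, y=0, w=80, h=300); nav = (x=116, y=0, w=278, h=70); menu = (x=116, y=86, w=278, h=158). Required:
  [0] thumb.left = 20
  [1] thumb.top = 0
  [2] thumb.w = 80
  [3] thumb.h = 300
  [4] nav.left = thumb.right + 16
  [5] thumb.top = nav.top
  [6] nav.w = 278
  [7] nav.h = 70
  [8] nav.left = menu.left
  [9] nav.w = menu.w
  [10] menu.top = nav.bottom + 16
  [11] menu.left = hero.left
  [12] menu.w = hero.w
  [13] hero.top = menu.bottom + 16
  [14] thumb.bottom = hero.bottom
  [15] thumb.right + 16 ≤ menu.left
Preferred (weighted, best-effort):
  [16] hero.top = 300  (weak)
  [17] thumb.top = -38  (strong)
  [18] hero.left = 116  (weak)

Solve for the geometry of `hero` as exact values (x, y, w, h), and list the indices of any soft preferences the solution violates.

hero = (x=116, y=260, w=278, h=40)
violated soft preferences: 16, 17

1. hero.x = 116  [menu.left = hero.left]
2. hero.w = 278  [menu.w = hero.w]
3. hero.y = 260  [hero.top = menu.bottom + 16]
4. hero.h = 40  [thumb.bottom = hero.bottom]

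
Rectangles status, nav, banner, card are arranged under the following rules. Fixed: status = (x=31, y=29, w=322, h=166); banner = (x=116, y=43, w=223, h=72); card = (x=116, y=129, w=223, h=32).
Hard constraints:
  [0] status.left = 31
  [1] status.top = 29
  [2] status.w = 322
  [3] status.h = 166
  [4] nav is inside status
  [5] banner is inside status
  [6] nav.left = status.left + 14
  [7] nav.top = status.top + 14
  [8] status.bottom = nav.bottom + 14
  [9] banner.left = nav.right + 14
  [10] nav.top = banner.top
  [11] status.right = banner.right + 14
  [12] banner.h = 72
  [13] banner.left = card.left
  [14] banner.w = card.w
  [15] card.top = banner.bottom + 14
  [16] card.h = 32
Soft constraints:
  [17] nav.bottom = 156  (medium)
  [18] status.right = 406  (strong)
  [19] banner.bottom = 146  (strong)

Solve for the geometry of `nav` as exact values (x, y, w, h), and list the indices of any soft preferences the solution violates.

nav = (x=45, y=43, w=57, h=138)
violated soft preferences: 17, 18, 19

1. nav.x = 45  [nav.left = status.left + 14]
2. nav.y = 43  [nav.top = status.top + 14]
3. nav.h = 138  [status.bottom = nav.bottom + 14]
4. nav.w = 57  [banner.left = nav.right + 14]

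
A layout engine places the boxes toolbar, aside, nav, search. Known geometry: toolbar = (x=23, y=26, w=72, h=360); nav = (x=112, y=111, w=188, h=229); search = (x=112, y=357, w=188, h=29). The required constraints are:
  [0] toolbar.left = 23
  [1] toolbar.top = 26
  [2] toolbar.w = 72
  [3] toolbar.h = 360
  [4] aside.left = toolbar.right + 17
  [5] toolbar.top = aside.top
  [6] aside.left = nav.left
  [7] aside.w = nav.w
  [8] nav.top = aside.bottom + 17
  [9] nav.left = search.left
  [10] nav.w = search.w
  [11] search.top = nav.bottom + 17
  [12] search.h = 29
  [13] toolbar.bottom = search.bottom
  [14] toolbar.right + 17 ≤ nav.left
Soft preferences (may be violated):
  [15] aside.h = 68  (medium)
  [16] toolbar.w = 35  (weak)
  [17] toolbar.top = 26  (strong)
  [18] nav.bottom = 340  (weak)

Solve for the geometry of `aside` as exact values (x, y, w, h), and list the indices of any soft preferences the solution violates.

aside = (x=112, y=26, w=188, h=68)
violated soft preferences: 16

1. aside.x = 112  [aside.left = toolbar.right + 17]
2. aside.y = 26  [toolbar.top = aside.top]
3. aside.w = 188  [aside.w = nav.w]
4. aside.h = 68  [nav.top = aside.bottom + 17]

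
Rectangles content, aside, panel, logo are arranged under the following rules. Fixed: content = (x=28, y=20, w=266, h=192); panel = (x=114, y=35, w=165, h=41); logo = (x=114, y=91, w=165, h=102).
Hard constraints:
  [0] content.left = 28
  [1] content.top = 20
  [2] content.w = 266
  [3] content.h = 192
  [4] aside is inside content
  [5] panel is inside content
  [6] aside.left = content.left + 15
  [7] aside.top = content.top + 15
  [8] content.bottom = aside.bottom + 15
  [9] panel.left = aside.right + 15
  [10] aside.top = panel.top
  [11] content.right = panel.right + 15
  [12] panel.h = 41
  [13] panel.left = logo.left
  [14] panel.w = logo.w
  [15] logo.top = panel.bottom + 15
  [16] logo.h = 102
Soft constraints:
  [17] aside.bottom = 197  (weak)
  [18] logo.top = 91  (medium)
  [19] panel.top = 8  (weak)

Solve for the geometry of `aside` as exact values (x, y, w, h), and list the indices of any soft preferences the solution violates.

aside = (x=43, y=35, w=56, h=162)
violated soft preferences: 19

1. aside.x = 43  [aside.left = content.left + 15]
2. aside.y = 35  [aside.top = content.top + 15]
3. aside.h = 162  [content.bottom = aside.bottom + 15]
4. aside.w = 56  [panel.left = aside.right + 15]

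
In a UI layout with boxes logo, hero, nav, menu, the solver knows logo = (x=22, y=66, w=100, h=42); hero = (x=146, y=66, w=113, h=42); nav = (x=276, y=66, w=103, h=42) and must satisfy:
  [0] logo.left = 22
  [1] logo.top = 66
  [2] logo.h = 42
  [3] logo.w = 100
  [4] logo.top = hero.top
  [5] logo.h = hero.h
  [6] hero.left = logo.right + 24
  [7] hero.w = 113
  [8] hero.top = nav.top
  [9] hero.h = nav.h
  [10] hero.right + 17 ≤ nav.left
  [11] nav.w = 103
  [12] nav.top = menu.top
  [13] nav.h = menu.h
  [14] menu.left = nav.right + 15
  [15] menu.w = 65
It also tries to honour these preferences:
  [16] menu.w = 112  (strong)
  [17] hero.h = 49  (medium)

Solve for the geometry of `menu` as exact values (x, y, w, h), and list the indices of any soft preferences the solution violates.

1. menu.y = 66  [nav.top = menu.top]
2. menu.h = 42  [nav.h = menu.h]
3. menu.x = 394  [menu.left = nav.right + 15]
4. menu.w = 65  [menu.w = 65]

menu = (x=394, y=66, w=65, h=42)
violated soft preferences: 16, 17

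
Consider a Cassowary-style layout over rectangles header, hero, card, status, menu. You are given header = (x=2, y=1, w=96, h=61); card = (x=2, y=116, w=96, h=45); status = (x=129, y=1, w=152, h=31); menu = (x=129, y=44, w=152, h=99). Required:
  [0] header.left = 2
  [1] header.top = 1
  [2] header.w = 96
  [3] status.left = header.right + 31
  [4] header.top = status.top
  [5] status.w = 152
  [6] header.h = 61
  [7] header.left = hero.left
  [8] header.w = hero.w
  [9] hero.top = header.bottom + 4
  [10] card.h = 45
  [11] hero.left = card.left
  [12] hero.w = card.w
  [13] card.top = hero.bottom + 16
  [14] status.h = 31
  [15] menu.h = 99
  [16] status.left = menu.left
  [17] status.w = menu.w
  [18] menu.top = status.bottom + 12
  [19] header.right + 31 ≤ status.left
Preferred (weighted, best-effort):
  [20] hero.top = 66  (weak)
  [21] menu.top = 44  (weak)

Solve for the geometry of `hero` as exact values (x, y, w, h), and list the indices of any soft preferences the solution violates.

hero = (x=2, y=66, w=96, h=34)
violated soft preferences: none

1. hero.x = 2  [header.left = hero.left]
2. hero.w = 96  [header.w = hero.w]
3. hero.y = 66  [hero.top = header.bottom + 4]
4. hero.h = 34  [card.top = hero.bottom + 16]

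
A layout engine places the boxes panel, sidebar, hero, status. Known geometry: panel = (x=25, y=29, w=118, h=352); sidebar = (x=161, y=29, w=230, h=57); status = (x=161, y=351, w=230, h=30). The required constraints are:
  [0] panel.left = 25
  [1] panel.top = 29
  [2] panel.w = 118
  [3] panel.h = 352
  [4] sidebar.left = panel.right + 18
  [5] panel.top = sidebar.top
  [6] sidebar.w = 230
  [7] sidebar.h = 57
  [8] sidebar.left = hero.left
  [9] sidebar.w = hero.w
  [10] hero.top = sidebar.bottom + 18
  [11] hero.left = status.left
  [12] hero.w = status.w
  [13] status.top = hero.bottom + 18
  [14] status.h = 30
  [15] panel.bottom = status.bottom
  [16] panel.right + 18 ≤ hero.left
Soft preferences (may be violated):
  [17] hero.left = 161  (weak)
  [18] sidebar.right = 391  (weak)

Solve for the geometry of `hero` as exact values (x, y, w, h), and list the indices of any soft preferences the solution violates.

hero = (x=161, y=104, w=230, h=229)
violated soft preferences: none

1. hero.x = 161  [sidebar.left = hero.left]
2. hero.w = 230  [sidebar.w = hero.w]
3. hero.y = 104  [hero.top = sidebar.bottom + 18]
4. hero.h = 229  [status.top = hero.bottom + 18]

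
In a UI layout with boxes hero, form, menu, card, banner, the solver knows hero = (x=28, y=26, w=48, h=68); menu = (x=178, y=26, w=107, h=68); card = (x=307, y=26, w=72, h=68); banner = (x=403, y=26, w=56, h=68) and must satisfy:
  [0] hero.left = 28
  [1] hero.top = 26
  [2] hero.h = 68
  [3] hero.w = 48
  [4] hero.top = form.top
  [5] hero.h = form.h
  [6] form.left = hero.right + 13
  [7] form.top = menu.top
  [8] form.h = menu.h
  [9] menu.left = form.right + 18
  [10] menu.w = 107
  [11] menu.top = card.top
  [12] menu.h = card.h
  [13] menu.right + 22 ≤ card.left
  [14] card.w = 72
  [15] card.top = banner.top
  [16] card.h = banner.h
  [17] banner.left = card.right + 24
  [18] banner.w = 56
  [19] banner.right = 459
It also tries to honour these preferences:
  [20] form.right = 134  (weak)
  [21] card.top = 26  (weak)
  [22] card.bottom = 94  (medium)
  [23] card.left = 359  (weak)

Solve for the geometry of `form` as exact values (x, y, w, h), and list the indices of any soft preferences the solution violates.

1. form.y = 26  [hero.top = form.top]
2. form.h = 68  [hero.h = form.h]
3. form.x = 89  [form.left = hero.right + 13]
4. form.w = 71  [menu.left = form.right + 18]

form = (x=89, y=26, w=71, h=68)
violated soft preferences: 20, 23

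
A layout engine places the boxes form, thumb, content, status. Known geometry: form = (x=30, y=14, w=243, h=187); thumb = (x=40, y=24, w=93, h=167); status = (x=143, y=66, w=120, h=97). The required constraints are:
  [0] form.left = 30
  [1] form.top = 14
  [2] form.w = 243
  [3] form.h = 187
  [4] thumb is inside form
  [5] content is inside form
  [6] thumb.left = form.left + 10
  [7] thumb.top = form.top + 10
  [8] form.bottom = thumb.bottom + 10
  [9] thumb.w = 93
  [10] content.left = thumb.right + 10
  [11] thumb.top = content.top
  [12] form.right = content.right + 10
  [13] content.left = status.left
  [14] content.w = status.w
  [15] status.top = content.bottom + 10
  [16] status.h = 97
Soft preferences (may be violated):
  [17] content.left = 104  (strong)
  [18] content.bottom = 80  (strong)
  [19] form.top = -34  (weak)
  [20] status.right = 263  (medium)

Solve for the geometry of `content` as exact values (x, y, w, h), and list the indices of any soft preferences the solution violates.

content = (x=143, y=24, w=120, h=32)
violated soft preferences: 17, 18, 19

1. content.x = 143  [content.left = thumb.right + 10]
2. content.y = 24  [thumb.top = content.top]
3. content.w = 120  [form.right = content.right + 10]
4. content.h = 32  [status.top = content.bottom + 10]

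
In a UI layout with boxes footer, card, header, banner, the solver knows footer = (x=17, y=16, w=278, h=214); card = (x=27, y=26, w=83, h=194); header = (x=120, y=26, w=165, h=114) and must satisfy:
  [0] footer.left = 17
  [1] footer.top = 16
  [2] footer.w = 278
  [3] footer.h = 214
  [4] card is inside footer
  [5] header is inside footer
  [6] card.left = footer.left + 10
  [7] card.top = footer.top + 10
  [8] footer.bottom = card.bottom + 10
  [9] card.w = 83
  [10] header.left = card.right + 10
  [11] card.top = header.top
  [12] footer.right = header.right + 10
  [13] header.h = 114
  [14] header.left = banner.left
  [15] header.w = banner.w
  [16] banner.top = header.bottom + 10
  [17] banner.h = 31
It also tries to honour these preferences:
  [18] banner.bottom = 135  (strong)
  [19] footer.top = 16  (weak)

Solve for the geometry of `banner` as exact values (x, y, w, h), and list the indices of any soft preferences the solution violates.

banner = (x=120, y=150, w=165, h=31)
violated soft preferences: 18

1. banner.x = 120  [header.left = banner.left]
2. banner.w = 165  [header.w = banner.w]
3. banner.y = 150  [banner.top = header.bottom + 10]
4. banner.h = 31  [banner.h = 31]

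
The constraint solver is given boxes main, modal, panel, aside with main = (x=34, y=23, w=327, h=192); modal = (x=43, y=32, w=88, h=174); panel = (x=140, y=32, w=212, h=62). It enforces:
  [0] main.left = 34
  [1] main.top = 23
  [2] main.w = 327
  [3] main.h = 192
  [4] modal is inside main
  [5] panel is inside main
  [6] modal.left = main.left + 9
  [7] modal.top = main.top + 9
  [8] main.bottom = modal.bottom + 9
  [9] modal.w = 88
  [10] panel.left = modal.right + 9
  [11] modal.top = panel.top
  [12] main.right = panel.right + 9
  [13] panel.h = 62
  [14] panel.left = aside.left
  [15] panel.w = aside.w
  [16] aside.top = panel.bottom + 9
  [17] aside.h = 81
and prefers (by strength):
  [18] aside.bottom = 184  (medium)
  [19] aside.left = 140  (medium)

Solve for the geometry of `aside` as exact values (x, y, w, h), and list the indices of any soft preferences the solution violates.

aside = (x=140, y=103, w=212, h=81)
violated soft preferences: none

1. aside.x = 140  [panel.left = aside.left]
2. aside.w = 212  [panel.w = aside.w]
3. aside.y = 103  [aside.top = panel.bottom + 9]
4. aside.h = 81  [aside.h = 81]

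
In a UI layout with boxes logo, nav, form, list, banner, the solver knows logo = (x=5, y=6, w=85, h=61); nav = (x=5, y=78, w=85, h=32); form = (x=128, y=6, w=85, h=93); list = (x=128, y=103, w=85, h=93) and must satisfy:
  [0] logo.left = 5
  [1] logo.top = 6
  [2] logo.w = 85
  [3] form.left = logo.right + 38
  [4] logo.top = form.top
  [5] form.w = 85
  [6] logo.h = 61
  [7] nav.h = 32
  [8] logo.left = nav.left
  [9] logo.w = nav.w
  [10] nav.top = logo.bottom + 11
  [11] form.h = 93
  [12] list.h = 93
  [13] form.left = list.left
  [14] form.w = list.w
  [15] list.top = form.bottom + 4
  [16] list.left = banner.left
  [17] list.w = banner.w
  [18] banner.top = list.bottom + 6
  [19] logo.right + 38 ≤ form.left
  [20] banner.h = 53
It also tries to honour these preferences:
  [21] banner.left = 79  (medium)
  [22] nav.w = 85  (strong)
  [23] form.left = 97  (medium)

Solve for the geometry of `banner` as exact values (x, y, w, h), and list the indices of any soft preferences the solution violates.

1. banner.x = 128  [list.left = banner.left]
2. banner.w = 85  [list.w = banner.w]
3. banner.y = 202  [banner.top = list.bottom + 6]
4. banner.h = 53  [banner.h = 53]

banner = (x=128, y=202, w=85, h=53)
violated soft preferences: 21, 23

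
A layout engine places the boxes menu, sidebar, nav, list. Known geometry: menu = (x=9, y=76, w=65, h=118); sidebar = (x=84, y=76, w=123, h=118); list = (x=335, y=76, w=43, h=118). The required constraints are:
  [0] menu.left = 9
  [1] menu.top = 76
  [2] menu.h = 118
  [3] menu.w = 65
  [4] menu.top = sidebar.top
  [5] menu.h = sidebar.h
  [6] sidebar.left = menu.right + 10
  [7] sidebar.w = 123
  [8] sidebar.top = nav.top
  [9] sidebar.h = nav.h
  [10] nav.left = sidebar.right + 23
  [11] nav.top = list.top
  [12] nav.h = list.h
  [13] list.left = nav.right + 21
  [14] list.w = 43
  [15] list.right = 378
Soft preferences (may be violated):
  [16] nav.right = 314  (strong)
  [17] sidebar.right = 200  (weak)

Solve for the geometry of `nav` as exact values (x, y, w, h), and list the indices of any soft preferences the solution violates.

nav = (x=230, y=76, w=84, h=118)
violated soft preferences: 17

1. nav.y = 76  [sidebar.top = nav.top]
2. nav.h = 118  [sidebar.h = nav.h]
3. nav.x = 230  [nav.left = sidebar.right + 23]
4. nav.w = 84  [list.left = nav.right + 21]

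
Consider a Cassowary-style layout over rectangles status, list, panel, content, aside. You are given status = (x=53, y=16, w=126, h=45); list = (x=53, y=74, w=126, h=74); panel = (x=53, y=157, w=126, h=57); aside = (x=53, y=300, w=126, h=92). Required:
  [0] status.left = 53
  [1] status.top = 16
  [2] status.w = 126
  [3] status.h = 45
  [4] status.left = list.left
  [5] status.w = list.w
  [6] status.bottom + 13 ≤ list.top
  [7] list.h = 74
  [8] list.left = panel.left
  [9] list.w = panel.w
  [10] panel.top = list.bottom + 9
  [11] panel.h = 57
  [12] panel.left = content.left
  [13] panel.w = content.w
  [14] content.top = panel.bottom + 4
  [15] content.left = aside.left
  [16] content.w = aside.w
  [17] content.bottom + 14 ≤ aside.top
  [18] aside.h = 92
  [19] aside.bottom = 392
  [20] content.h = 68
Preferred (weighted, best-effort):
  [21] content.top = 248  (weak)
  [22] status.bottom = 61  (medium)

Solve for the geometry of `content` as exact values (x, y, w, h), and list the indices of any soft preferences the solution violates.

content = (x=53, y=218, w=126, h=68)
violated soft preferences: 21

1. content.x = 53  [panel.left = content.left]
2. content.w = 126  [panel.w = content.w]
3. content.y = 218  [content.top = panel.bottom + 4]
4. content.h = 68  [content.h = 68]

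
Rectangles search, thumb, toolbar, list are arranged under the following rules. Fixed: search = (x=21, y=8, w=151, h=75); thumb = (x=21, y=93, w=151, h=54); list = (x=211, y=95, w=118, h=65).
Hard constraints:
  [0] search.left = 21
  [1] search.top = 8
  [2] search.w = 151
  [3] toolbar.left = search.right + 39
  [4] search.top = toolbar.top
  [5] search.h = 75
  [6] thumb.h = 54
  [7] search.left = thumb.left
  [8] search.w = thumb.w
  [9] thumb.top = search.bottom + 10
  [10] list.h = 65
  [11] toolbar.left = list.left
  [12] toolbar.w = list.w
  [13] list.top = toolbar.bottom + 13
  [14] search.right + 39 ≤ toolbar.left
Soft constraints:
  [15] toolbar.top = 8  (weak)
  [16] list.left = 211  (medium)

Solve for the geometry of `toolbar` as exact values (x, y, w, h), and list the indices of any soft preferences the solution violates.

toolbar = (x=211, y=8, w=118, h=74)
violated soft preferences: none

1. toolbar.x = 211  [toolbar.left = search.right + 39]
2. toolbar.y = 8  [search.top = toolbar.top]
3. toolbar.w = 118  [toolbar.w = list.w]
4. toolbar.h = 74  [list.top = toolbar.bottom + 13]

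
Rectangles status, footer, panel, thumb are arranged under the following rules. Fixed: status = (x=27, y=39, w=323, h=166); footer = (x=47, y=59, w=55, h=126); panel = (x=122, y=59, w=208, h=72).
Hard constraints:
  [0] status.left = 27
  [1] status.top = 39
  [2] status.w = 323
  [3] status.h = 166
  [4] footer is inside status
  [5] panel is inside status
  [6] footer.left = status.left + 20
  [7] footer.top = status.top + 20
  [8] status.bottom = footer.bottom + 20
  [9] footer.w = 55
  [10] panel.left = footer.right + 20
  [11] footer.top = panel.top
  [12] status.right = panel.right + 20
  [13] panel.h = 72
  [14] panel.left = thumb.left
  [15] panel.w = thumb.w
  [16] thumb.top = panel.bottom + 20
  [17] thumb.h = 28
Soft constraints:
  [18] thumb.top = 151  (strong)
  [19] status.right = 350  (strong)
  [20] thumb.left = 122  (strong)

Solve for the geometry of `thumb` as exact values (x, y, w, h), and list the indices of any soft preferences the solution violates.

thumb = (x=122, y=151, w=208, h=28)
violated soft preferences: none

1. thumb.x = 122  [panel.left = thumb.left]
2. thumb.w = 208  [panel.w = thumb.w]
3. thumb.y = 151  [thumb.top = panel.bottom + 20]
4. thumb.h = 28  [thumb.h = 28]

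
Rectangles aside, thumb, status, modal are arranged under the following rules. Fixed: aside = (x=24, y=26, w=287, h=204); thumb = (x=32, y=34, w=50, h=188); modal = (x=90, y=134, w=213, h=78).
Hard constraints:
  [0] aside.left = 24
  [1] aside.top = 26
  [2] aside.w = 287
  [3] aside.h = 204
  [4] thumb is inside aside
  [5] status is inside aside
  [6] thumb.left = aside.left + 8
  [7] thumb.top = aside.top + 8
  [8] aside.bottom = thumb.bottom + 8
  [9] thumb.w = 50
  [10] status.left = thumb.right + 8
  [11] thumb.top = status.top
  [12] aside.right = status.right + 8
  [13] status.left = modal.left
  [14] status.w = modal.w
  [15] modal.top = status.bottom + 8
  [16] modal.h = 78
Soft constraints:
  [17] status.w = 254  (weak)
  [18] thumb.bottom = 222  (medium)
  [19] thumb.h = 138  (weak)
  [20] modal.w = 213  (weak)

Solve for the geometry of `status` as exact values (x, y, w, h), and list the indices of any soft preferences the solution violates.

1. status.x = 90  [status.left = thumb.right + 8]
2. status.y = 34  [thumb.top = status.top]
3. status.w = 213  [aside.right = status.right + 8]
4. status.h = 92  [modal.top = status.bottom + 8]

status = (x=90, y=34, w=213, h=92)
violated soft preferences: 17, 19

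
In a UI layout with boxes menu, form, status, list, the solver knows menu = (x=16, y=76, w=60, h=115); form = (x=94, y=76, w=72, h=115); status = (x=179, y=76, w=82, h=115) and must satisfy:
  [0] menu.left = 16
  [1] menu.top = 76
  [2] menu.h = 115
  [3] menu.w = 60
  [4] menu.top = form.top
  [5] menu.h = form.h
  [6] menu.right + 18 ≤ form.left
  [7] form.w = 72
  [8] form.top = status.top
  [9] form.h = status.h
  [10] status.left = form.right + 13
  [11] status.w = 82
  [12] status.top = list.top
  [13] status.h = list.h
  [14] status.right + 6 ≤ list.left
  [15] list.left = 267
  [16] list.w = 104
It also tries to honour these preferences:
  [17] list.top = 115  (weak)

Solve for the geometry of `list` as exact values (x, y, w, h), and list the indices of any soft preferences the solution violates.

list = (x=267, y=76, w=104, h=115)
violated soft preferences: 17

1. list.y = 76  [status.top = list.top]
2. list.h = 115  [status.h = list.h]
3. list.x = 267  [list.left = 267]
4. list.w = 104  [list.w = 104]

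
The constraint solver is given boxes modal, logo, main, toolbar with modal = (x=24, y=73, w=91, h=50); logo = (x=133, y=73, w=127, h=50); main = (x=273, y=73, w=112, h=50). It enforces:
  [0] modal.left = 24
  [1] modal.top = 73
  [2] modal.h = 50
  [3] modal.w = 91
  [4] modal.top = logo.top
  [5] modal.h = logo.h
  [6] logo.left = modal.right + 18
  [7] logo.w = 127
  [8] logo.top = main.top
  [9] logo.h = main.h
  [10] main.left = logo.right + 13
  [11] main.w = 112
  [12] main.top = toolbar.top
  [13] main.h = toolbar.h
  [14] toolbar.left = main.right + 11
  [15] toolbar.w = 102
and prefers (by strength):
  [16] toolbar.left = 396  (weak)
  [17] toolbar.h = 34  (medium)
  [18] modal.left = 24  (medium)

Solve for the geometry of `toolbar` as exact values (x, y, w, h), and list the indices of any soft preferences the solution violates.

toolbar = (x=396, y=73, w=102, h=50)
violated soft preferences: 17

1. toolbar.y = 73  [main.top = toolbar.top]
2. toolbar.h = 50  [main.h = toolbar.h]
3. toolbar.x = 396  [toolbar.left = main.right + 11]
4. toolbar.w = 102  [toolbar.w = 102]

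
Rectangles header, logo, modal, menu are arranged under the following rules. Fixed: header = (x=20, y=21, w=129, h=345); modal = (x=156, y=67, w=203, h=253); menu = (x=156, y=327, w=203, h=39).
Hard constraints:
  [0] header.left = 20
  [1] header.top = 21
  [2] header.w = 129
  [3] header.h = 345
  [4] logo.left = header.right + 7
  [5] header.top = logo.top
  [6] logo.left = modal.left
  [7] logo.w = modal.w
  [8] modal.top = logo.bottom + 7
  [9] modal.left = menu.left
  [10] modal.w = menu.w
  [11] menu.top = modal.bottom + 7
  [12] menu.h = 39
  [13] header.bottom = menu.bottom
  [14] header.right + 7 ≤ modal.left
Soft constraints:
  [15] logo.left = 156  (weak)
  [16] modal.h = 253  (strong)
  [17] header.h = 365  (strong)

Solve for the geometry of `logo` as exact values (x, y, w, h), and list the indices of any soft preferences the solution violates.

logo = (x=156, y=21, w=203, h=39)
violated soft preferences: 17

1. logo.x = 156  [logo.left = header.right + 7]
2. logo.y = 21  [header.top = logo.top]
3. logo.w = 203  [logo.w = modal.w]
4. logo.h = 39  [modal.top = logo.bottom + 7]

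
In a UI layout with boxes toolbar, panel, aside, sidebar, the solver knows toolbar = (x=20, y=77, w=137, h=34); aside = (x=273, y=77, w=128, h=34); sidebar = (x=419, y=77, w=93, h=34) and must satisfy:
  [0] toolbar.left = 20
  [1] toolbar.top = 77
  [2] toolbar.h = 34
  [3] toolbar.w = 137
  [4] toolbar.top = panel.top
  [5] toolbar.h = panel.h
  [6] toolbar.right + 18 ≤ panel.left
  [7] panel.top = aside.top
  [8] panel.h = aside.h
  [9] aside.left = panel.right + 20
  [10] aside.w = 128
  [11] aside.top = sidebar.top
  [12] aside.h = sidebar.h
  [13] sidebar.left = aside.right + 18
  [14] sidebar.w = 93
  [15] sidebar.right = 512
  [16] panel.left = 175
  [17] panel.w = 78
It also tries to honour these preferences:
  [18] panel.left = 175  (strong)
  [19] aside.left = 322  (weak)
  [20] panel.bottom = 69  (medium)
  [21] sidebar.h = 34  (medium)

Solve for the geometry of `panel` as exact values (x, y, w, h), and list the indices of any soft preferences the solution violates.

1. panel.y = 77  [toolbar.top = panel.top]
2. panel.h = 34  [toolbar.h = panel.h]
3. panel.x = 175  [panel.left = 175]
4. panel.w = 78  [panel.w = 78]

panel = (x=175, y=77, w=78, h=34)
violated soft preferences: 19, 20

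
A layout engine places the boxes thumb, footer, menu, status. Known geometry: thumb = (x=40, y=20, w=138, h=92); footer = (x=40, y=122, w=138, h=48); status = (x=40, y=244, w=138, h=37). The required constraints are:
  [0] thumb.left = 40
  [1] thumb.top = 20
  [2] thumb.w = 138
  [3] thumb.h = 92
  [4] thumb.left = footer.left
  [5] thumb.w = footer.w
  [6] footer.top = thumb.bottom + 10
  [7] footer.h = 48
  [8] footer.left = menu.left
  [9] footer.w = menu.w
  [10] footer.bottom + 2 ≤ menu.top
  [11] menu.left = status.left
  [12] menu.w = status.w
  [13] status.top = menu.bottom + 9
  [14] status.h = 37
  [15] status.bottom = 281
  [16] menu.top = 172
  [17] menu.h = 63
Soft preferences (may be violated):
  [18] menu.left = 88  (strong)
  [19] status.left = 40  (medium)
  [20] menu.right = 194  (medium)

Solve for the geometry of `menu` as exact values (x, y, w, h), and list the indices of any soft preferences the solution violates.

menu = (x=40, y=172, w=138, h=63)
violated soft preferences: 18, 20

1. menu.x = 40  [footer.left = menu.left]
2. menu.w = 138  [footer.w = menu.w]
3. menu.y = 172  [menu.top = 172]
4. menu.h = 63  [menu.h = 63]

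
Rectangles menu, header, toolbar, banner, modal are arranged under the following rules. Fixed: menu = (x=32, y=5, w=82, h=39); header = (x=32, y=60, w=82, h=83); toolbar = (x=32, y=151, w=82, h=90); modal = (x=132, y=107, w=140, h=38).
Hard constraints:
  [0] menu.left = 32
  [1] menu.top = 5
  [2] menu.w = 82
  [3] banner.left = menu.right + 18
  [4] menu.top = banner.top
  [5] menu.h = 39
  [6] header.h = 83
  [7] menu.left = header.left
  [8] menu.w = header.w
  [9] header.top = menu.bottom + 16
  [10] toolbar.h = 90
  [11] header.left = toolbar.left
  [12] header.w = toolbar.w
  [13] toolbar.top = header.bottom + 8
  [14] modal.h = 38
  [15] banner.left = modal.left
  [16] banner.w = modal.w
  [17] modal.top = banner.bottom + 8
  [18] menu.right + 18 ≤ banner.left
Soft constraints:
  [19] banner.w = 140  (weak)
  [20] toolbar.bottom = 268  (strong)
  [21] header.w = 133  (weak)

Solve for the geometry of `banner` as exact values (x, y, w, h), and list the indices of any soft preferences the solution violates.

banner = (x=132, y=5, w=140, h=94)
violated soft preferences: 20, 21

1. banner.x = 132  [banner.left = menu.right + 18]
2. banner.y = 5  [menu.top = banner.top]
3. banner.w = 140  [banner.w = modal.w]
4. banner.h = 94  [modal.top = banner.bottom + 8]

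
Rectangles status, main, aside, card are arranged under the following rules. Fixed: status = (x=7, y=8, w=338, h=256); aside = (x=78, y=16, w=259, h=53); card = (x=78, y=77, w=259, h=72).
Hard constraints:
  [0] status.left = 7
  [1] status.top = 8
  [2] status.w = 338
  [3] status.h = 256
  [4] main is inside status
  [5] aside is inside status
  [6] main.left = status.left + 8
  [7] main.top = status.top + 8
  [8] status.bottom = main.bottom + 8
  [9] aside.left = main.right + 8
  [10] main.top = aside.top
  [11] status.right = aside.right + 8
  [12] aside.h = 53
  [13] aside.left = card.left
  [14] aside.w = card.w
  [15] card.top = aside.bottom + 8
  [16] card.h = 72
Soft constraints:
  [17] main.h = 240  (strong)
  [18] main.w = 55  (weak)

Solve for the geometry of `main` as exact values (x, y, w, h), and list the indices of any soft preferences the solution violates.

main = (x=15, y=16, w=55, h=240)
violated soft preferences: none

1. main.x = 15  [main.left = status.left + 8]
2. main.y = 16  [main.top = status.top + 8]
3. main.h = 240  [status.bottom = main.bottom + 8]
4. main.w = 55  [aside.left = main.right + 8]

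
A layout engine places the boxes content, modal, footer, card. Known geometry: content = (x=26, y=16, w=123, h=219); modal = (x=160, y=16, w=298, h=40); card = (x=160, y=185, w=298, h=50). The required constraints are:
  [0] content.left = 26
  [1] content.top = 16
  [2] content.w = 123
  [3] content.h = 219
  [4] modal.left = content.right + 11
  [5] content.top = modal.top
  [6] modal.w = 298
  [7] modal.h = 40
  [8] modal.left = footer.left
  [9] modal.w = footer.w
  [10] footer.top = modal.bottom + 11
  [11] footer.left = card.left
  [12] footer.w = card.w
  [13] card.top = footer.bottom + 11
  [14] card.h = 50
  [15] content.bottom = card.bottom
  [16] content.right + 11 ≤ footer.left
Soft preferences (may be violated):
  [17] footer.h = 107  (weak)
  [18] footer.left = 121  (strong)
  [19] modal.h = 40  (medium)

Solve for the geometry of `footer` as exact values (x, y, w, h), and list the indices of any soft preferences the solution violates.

1. footer.x = 160  [modal.left = footer.left]
2. footer.w = 298  [modal.w = footer.w]
3. footer.y = 67  [footer.top = modal.bottom + 11]
4. footer.h = 107  [card.top = footer.bottom + 11]

footer = (x=160, y=67, w=298, h=107)
violated soft preferences: 18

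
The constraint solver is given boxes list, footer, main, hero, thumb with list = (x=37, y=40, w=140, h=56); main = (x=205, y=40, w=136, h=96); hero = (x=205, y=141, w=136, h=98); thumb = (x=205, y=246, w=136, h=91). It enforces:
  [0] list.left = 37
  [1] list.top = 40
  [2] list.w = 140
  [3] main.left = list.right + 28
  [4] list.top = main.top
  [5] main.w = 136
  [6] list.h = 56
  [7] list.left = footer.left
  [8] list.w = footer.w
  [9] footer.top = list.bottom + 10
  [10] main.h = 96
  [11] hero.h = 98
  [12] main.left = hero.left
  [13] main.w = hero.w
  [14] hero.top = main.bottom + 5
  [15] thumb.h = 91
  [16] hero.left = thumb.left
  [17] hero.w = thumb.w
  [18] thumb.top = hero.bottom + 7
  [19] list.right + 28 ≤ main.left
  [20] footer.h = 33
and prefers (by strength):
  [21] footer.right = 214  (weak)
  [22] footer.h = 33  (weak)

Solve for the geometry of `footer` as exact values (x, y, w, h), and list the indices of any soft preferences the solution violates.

1. footer.x = 37  [list.left = footer.left]
2. footer.w = 140  [list.w = footer.w]
3. footer.y = 106  [footer.top = list.bottom + 10]
4. footer.h = 33  [footer.h = 33]

footer = (x=37, y=106, w=140, h=33)
violated soft preferences: 21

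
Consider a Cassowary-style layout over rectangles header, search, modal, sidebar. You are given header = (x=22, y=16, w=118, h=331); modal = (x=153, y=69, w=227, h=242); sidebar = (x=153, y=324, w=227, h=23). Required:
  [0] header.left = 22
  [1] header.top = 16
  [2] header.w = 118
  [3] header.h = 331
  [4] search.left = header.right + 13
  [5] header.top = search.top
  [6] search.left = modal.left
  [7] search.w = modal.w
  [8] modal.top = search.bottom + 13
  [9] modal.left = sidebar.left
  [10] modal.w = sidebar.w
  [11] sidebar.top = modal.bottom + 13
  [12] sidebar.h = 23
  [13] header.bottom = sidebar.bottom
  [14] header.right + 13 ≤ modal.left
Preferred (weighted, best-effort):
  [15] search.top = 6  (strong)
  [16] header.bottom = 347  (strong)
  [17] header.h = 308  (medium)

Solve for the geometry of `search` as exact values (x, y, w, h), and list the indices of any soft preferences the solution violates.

1. search.x = 153  [search.left = header.right + 13]
2. search.y = 16  [header.top = search.top]
3. search.w = 227  [search.w = modal.w]
4. search.h = 40  [modal.top = search.bottom + 13]

search = (x=153, y=16, w=227, h=40)
violated soft preferences: 15, 17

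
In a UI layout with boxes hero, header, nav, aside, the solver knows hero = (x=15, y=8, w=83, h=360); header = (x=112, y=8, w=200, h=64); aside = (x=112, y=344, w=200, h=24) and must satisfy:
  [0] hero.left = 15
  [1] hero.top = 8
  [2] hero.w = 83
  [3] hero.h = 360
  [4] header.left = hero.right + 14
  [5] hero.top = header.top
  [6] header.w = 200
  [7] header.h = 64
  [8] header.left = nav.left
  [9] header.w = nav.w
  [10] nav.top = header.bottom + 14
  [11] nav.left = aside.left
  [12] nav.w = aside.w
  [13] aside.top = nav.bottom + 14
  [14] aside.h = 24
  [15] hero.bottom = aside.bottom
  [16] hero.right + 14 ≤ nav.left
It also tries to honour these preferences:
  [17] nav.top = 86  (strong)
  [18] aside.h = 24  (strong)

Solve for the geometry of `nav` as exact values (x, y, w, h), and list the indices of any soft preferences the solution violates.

1. nav.x = 112  [header.left = nav.left]
2. nav.w = 200  [header.w = nav.w]
3. nav.y = 86  [nav.top = header.bottom + 14]
4. nav.h = 244  [aside.top = nav.bottom + 14]

nav = (x=112, y=86, w=200, h=244)
violated soft preferences: none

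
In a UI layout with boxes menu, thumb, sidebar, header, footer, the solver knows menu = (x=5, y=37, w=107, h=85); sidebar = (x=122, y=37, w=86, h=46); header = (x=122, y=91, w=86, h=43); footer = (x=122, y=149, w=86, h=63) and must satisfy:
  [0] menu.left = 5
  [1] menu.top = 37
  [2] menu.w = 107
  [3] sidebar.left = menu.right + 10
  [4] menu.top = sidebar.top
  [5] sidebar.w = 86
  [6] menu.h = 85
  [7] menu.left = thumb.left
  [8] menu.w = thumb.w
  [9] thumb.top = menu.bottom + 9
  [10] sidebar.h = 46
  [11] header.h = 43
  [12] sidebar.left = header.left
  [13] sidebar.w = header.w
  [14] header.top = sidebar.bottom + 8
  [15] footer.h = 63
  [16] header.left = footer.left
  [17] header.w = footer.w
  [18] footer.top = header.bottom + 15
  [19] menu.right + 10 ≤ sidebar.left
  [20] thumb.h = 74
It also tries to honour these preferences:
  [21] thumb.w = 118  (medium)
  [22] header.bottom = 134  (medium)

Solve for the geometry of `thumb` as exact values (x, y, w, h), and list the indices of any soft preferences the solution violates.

thumb = (x=5, y=131, w=107, h=74)
violated soft preferences: 21

1. thumb.x = 5  [menu.left = thumb.left]
2. thumb.w = 107  [menu.w = thumb.w]
3. thumb.y = 131  [thumb.top = menu.bottom + 9]
4. thumb.h = 74  [thumb.h = 74]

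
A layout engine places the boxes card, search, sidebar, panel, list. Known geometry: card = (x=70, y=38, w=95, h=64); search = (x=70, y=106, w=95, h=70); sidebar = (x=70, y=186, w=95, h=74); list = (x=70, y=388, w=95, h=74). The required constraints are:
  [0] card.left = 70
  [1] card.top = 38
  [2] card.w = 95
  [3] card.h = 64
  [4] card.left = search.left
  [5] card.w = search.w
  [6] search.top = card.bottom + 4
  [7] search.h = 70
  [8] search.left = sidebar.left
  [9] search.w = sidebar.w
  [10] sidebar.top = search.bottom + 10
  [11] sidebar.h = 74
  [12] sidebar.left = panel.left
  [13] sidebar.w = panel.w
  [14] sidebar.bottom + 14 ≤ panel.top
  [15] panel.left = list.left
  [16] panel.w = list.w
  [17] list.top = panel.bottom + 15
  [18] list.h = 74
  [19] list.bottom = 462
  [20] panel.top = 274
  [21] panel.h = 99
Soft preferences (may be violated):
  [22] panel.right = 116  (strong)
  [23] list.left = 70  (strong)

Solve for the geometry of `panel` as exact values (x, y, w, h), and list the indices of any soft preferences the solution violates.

1. panel.x = 70  [sidebar.left = panel.left]
2. panel.w = 95  [sidebar.w = panel.w]
3. panel.y = 274  [panel.top = 274]
4. panel.h = 99  [panel.h = 99]

panel = (x=70, y=274, w=95, h=99)
violated soft preferences: 22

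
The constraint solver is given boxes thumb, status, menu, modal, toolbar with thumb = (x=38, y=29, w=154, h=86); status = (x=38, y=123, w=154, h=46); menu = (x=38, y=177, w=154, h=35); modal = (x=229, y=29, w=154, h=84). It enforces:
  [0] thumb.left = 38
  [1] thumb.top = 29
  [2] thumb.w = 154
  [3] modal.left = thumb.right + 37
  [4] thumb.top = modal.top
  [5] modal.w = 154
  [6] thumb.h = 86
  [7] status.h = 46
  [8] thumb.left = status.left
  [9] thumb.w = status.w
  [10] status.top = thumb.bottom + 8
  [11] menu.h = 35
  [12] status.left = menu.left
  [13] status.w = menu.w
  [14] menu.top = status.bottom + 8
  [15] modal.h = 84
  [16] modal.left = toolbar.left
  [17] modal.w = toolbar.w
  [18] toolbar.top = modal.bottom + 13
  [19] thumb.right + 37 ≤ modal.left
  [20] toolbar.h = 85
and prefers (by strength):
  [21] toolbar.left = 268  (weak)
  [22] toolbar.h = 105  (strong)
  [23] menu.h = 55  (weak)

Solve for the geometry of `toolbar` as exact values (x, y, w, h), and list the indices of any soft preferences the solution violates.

1. toolbar.x = 229  [modal.left = toolbar.left]
2. toolbar.w = 154  [modal.w = toolbar.w]
3. toolbar.y = 126  [toolbar.top = modal.bottom + 13]
4. toolbar.h = 85  [toolbar.h = 85]

toolbar = (x=229, y=126, w=154, h=85)
violated soft preferences: 21, 22, 23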